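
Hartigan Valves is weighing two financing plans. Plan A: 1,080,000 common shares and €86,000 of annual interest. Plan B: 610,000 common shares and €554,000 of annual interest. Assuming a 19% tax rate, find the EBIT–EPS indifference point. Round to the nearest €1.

At indifference, (EBIT − 86,000)(1 − t)/1,080,000 = (EBIT − 554,000)(1 − t)/610,000.
Cancelling (1 − t) and cross-multiplying: 610,000·(EBIT − 86,000) = 1,080,000·(EBIT − 554,000).
EBIT × (1,080,000 − 610,000) = 554,000 × 1,080,000 − 86,000 × 610,000 = 545,860,000,000, so EBIT = 545,860,000,000 ÷ 470,000 = 1,161,404.26.

€1,161,404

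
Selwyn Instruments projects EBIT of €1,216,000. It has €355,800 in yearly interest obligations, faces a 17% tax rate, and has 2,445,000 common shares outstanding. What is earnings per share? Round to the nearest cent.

Pre-tax income = €1,216,000 − €355,800.00 = €860,200.00.
After tax at 17%: net income = €860,200.00 × 0.83 = €713,966.00.
EPS = €713,966.00 ÷ 2,445,000 = €0.29.

€0.29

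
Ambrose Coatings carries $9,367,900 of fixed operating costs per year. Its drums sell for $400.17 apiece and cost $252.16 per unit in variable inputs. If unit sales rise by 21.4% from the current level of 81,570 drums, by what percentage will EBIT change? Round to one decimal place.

Total contribution margin = 81,570 × $148.01 = $12,073,175.70.
EBIT = $12,073,175.70 − $9,367,900 = $2,705,275.70.
So DOL = total CM / EBIT = $12,073,175.70 / $2,705,275.70 = 4.4628.
So EBIT moves 4.4628 × (+21.4%) = +95.5%.

+95.5%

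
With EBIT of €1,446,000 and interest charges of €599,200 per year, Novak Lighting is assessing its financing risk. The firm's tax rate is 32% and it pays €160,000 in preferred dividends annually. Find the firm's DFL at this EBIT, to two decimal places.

Annual interest charges come to €599,200.00.
Pre-tax preferred-dividend burden = €160,000 ÷ (1 − 0.32) = €235,294.12.
DFL = EBIT ÷ [EBIT − I − D_p/(1−t)] = €1,446,000 ÷ [€1,446,000 − €599,200.00 − €235,294.12] = €1,446,000 ÷ €611,505.88 = 2.3647.

2.36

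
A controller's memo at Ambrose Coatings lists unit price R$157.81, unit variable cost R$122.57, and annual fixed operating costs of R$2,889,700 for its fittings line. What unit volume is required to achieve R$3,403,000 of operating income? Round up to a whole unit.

Each unit contributes R$157.81 − R$122.57 = R$35.24.
Required volume = (fixed costs + target profit) ÷ CM = (R$2,889,700 + R$3,403,000) ÷ R$35.24 = 178,566.97, so 178,567 fittings.

178,567 fittings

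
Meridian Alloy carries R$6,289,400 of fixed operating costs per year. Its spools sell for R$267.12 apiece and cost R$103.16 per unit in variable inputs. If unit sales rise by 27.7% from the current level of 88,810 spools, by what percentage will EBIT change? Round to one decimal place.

Contribution at this volume is 88,810 × R$163.96 = R$14,561,287.60.
EBIT = R$14,561,287.60 − R$6,289,400 = R$8,271,887.60.
So DOL = total CM / EBIT = R$14,561,287.60 / R$8,271,887.60 = 1.7603.
So EBIT moves 1.7603 × (+27.7%) = +48.8%.

+48.8%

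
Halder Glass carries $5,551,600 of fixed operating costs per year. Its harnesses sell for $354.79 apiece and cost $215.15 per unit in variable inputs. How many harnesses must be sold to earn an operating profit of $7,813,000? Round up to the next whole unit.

95,708 harnesses

Contribution margin per unit = $354.79 − $215.15 = $139.64.
Required volume = (fixed costs + target profit) ÷ CM = ($5,551,600 + $7,813,000) ÷ $139.64 = 95,707.53, so 95,708 harnesses.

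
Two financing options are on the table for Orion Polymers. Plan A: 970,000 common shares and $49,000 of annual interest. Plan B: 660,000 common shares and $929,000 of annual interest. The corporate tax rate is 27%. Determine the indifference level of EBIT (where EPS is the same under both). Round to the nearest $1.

$2,802,548

Set EPS_A = EPS_B: (EBIT − $49,000)(1 − 0.27) ÷ 970,000 = (EBIT − $929,000)(1 − 0.27) ÷ 660,000.
Cancelling (1 − t) and cross-multiplying: 660,000·(EBIT − 49,000) = 970,000·(EBIT − 929,000).
Solving, EBIT = (929,000·970,000 − 49,000·660,000) / (970,000 − 660,000) = 868,790,000,000 / 310,000 = 2,802,548.39.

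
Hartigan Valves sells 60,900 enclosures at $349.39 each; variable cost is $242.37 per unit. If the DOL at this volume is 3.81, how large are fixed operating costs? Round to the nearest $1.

$4,806,883

Contribution at this volume is 60,900 × $107.02 = $6,517,518.00.
Since DOL = CM ÷ EBIT, EBIT = $6,517,518.00 ÷ 3.81 = $1,710,634.65.
Fixed costs = CM − EBIT = $6,517,518.00 − $1,710,634.65 = $4,806,883.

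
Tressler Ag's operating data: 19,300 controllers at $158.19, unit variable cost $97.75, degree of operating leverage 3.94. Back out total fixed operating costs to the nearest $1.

$870,428

Total contribution margin = 19,300 × $60.44 = $1,166,492.00.
DOL = contribution / EBIT, so EBIT = $1,166,492.00 / 3.94 = $296,063.96.
Fixed costs = CM − EBIT = $1,166,492.00 − $296,063.96 = $870,428.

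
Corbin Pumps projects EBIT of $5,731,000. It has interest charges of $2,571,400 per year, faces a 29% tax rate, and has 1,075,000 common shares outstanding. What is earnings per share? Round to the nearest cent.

Interest = $2,571,400.00, so EBT = $5,731,000 − $2,571,400.00 = $3,159,600.00.
After tax at 29%: net income = $3,159,600.00 × 0.71 = $2,243,316.00.
Per share: $2,243,316.00 / 1,075,000 shares = $2.09.

$2.09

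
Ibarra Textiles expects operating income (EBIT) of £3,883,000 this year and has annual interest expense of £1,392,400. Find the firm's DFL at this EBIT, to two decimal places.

1.56

Interest = £1,392,400.00.
Degree of financial leverage = EBIT / (EBIT − interest) = £3,883,000 / £2,490,600.00 = 1.5591.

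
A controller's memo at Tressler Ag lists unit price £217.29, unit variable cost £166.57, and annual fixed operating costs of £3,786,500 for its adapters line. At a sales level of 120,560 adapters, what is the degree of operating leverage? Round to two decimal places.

2.63

Contribution at this volume is 120,560 × £50.72 = £6,114,803.20.
Operating income = contribution − fixed costs = £6,114,803.20 − £3,786,500 = £2,328,303.20.
DOL = contribution ÷ EBIT = £6,114,803.20 ÷ £2,328,303.20 = 2.6263.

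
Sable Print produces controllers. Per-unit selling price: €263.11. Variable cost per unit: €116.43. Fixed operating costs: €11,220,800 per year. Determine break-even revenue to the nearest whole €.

Contribution margin per unit = €263.11 − €116.43 = €146.68, a CM ratio of €146.68 ÷ €263.11 = 0.5575.
Break-even sales = FC ÷ CM ratio = €11,220,800 × €263.11 / €146.68 = €20,127,520.

€20,127,520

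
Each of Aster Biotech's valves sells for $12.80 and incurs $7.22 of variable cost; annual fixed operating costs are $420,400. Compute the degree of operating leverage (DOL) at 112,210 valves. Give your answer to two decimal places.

3.04

Total contribution margin = 112,210 × $5.58 = $626,131.80.
EBIT = $626,131.80 − $420,400 = $205,731.80.
So DOL = total CM / EBIT = $626,131.80 / $205,731.80 = 3.0434.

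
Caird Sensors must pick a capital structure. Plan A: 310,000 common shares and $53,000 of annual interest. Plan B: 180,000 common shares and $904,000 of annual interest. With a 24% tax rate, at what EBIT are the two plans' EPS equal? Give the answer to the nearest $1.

$2,082,308

At indifference, (EBIT − 53,000)(1 − t)/310,000 = (EBIT − 904,000)(1 − t)/180,000.
The (1 − t) factor cancels: (EBIT − 53,000) × 180,000 = (EBIT − 904,000) × 310,000.
EBIT × (310,000 − 180,000) = 904,000 × 310,000 − 53,000 × 180,000 = 270,700,000,000, so EBIT = 270,700,000,000 ÷ 130,000 = 2,082,307.69.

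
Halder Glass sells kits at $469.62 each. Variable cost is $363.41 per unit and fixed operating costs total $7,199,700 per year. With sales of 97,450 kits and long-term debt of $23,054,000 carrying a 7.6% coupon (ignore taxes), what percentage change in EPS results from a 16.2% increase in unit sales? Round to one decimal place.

At 97,450 units, contribution = 97,450 × $106.21 = $10,350,164.50.
Operating income = contribution − fixed costs = $10,350,164.50 − $7,199,700 = $3,150,464.50.
Interest = $1,752,104.00, so EBIT − I = $1,398,360.50.
Degree of combined leverage = contribution ÷ (EBIT − I) = $10,350,164.50 ÷ $1,398,360.50 = 7.4016.
EPS therefore changes by 7.4016 × (+16.2%) = +119.9%.

+119.9%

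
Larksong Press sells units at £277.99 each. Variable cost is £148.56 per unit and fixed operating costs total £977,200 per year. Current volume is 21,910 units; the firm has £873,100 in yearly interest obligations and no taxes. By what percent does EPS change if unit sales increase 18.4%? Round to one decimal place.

Contribution at this volume is 21,910 × £129.43 = £2,835,811.30.
Operating income = contribution − fixed costs = £2,835,811.30 − £977,200 = £1,858,611.30.
Interest = £873,100.00, so EBIT − I = £985,511.30.
Degree of combined leverage = contribution ÷ (EBIT − I) = £2,835,811.30 ÷ £985,511.30 = 2.8775.
%ΔEPS = DCL × %ΔSales = 2.8775 × +18.4% = +52.9%.

+52.9%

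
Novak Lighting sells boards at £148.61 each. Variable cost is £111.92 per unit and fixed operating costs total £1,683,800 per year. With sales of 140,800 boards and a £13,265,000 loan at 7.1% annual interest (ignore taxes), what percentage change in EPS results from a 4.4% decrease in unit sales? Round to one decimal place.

-8.9%

Contribution at this volume is 140,800 × £36.69 = £5,165,952.00.
Subtracting fixed costs: EBIT = £5,165,952.00 − £1,683,800 = £3,482,152.00.
After interest of £941,815.00, pre-tax earnings = £2,540,337.00.
Degree of combined leverage = contribution ÷ (EBIT − I) = £5,165,952.00 ÷ £2,540,337.00 = 2.0336.
EPS therefore changes by 2.0336 × (-4.4%) = -8.9%.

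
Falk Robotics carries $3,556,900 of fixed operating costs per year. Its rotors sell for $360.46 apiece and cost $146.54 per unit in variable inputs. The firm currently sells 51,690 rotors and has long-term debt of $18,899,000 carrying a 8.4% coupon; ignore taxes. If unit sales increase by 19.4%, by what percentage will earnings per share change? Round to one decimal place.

At 51,690 units, contribution = 51,690 × $213.92 = $11,057,524.80.
Subtracting fixed costs: EBIT = $11,057,524.80 − $3,556,900 = $7,500,624.80.
After interest of $1,587,516.00, pre-tax earnings = $5,913,108.80.
Degree of combined leverage = contribution ÷ (EBIT − I) = $11,057,524.80 ÷ $5,913,108.80 = 1.8700.
%ΔEPS = DCL × %ΔSales = 1.8700 × +19.4% = +36.3%.

+36.3%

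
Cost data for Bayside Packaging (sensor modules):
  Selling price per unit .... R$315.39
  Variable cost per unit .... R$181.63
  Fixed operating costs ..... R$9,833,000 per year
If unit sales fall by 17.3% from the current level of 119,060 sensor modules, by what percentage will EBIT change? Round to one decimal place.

Contribution at this volume is 119,060 × R$133.76 = R$15,925,465.60.
EBIT = R$15,925,465.60 − R$9,833,000 = R$6,092,465.60.
Degree of operating leverage = R$15,925,465.60 / R$6,092,465.60 = 2.6140.
%ΔEBIT = DOL × %ΔSales = 2.6140 × -17.3% = -45.2%.

-45.2%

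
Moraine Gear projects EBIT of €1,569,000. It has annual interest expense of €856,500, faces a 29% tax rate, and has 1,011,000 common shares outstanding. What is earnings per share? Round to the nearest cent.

Interest = €856,500.00, so EBT = €1,569,000 − €856,500.00 = €712,500.00.
After tax at 29%: net income = €712,500.00 × 0.71 = €505,875.00.
Per share: €505,875.00 / 1,011,000 shares = €0.50.

€0.50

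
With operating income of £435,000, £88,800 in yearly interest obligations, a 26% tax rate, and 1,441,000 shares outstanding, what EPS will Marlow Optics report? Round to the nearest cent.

£0.18

Interest = £88,800.00, so EBT = £435,000 − £88,800.00 = £346,200.00.
After tax at 26%: net income = £346,200.00 × 0.74 = £256,188.00.
Per share: £256,188.00 / 1,441,000 shares = £0.18.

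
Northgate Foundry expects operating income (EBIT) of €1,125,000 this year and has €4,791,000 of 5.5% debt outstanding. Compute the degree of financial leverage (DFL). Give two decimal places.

1.31

Interest = €263,505.00.
DFL = EBIT ÷ (EBIT − I) = €1,125,000 ÷ (€1,125,000 − €263,505.00) = €1,125,000 ÷ €861,495.00 = 1.3059.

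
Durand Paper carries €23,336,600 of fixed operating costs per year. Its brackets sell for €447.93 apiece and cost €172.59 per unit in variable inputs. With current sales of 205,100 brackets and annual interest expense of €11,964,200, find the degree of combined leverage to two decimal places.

At 205,100 units, contribution = 205,100 × €275.34 = €56,472,234.00.
Operating income = contribution − fixed costs = €56,472,234.00 − €23,336,600 = €33,135,634.00. Interest = €11,964,200.00, so EBIT − I = €21,171,434.00.
DCL = contribution ÷ (EBIT − I) = €56,472,234.00 ÷ €21,171,434.00 = 2.6674.

2.67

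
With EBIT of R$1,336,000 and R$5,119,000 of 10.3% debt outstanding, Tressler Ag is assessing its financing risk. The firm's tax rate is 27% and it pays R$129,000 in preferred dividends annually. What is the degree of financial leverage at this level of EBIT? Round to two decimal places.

2.11

Annual interest charges come to R$527,257.00.
Preferred dividends grossed up pre-tax: R$129,000 / (1 − 0.27) = R$176,712.33.
DFL = EBIT ÷ [EBIT − I − D_p/(1−t)] = R$1,336,000 ÷ [R$1,336,000 − R$527,257.00 − R$176,712.33] = R$1,336,000 ÷ R$632,030.67 = 2.1138.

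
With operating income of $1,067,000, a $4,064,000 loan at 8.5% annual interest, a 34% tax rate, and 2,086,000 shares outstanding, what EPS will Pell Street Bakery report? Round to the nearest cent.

Interest = $345,440.00, so EBT = $1,067,000 − $345,440.00 = $721,560.00.
After tax at 34%: net income = $721,560.00 × 0.66 = $476,229.60.
Per share: $476,229.60 / 2,086,000 shares = $0.23.

$0.23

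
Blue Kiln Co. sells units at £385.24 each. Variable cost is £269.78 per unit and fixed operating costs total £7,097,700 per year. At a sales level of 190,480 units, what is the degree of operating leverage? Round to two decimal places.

At 190,480 units, contribution = 190,480 × £115.46 = £21,992,820.80.
Subtracting fixed costs: EBIT = £21,992,820.80 − £7,097,700 = £14,895,120.80.
DOL = contribution ÷ EBIT = £21,992,820.80 ÷ £14,895,120.80 = 1.4765.

1.48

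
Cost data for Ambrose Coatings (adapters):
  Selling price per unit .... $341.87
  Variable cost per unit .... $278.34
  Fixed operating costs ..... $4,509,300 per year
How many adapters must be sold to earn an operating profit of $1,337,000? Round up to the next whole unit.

Contribution margin per unit = $341.87 − $278.34 = $63.53.
Required volume = (fixed costs + target profit) ÷ CM = ($4,509,300 + $1,337,000) ÷ $63.53 = 92,024.24, so 92,025 adapters.

92,025 adapters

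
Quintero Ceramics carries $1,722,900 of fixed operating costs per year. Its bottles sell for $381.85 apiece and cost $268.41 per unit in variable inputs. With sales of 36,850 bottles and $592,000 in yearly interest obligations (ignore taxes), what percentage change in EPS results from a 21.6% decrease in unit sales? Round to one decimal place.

-48.4%

At 36,850 units, contribution = 36,850 × $113.44 = $4,180,264.00.
Subtracting fixed costs: EBIT = $4,180,264.00 − $1,722,900 = $2,457,364.00.
Interest = $592,000.00, so EBIT − I = $1,865,364.00.
DCL = total CM / (EBIT − I) = $4,180,264.00 / $1,865,364.00 = 2.2410.
%ΔEPS = DCL × %ΔSales = 2.2410 × -21.6% = -48.4%.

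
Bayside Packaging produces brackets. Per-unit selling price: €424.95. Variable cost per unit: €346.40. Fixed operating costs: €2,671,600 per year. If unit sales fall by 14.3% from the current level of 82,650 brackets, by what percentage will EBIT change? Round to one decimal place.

At 82,650 units, contribution = 82,650 × €78.55 = €6,492,157.50.
Operating income = contribution − fixed costs = €6,492,157.50 − €2,671,600 = €3,820,557.50.
Degree of operating leverage = €6,492,157.50 / €3,820,557.50 = 1.6993.
Operating income changes by 1.6993 × -14.3% = -24.3%.

-24.3%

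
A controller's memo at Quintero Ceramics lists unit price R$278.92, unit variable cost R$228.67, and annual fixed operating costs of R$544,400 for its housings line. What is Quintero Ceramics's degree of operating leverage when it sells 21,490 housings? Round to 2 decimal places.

2.02

Total contribution margin = 21,490 × R$50.25 = R$1,079,872.50.
Subtracting fixed costs: EBIT = R$1,079,872.50 − R$544,400 = R$535,472.50.
Degree of operating leverage = R$1,079,872.50 / R$535,472.50 = 2.0167.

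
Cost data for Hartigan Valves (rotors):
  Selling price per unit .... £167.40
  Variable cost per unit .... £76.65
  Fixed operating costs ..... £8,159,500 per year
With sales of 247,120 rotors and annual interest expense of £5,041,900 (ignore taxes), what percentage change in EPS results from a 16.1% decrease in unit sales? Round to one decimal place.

At 247,120 units, contribution = 247,120 × £90.75 = £22,426,140.00.
Subtracting fixed costs: EBIT = £22,426,140.00 − £8,159,500 = £14,266,640.00.
After interest of £5,041,900.00, pre-tax earnings = £9,224,740.00.
Degree of combined leverage = contribution ÷ (EBIT − I) = £22,426,140.00 ÷ £9,224,740.00 = 2.4311.
%ΔEPS = DCL × %ΔSales = 2.4311 × -16.1% = -39.1%.

-39.1%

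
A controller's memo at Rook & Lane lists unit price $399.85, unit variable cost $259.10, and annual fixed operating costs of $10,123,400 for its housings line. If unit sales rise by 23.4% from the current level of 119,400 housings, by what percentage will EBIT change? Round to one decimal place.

+58.9%

Contribution at this volume is 119,400 × $140.75 = $16,805,550.00.
Operating income = contribution − fixed costs = $16,805,550.00 − $10,123,400 = $6,682,150.00.
Degree of operating leverage = $16,805,550.00 / $6,682,150.00 = 2.5150.
So EBIT moves 2.5150 × (+23.4%) = +58.9%.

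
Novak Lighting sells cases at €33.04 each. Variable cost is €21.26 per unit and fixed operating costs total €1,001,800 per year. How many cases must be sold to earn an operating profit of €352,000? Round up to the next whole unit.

Each unit contributes €33.04 − €21.26 = €11.78.
Need Q such that Q × €11.78 − €1,001,800 = €352,000, i.e. Q = €1,353,800 / €11.78 = 114,923.60 → 114,924.

114,924 cases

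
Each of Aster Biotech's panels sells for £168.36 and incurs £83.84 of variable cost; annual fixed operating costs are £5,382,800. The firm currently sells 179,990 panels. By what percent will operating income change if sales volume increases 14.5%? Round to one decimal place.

At 179,990 units, contribution = 179,990 × £84.52 = £15,212,754.80.
Operating income = contribution − fixed costs = £15,212,754.80 − £5,382,800 = £9,829,954.80.
DOL = contribution ÷ EBIT = £15,212,754.80 ÷ £9,829,954.80 = 1.5476.
Operating income changes by 1.5476 × +14.5% = +22.4%.

+22.4%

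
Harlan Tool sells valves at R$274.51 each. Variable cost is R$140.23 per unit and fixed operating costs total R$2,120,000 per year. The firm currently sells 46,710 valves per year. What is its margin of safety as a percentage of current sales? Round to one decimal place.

66.2%

Unit CM = price − variable cost = R$274.51 − R$140.23 = R$134.28. Break-even units = R$2,120,000 ÷ R$134.28 = 15,787.91; break-even revenue = 15,787.91 × R$274.51 = R$4,333,938.04.
Current sales = 46,710 × R$274.51 = R$12,822,362.10.
Margin of safety = (R$12,822,362.10 − R$4,333,938.04) ÷ R$12,822,362.10 = 66.2%.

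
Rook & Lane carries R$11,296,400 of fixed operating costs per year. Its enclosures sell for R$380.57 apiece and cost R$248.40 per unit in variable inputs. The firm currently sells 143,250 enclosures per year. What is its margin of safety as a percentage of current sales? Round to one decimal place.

Contribution margin per unit = R$380.57 − R$248.40 = R$132.17. Break-even units = R$11,296,400 ÷ R$132.17 = 85,468.71; break-even revenue = 85,468.71 × R$380.57 = R$32,526,828.69.
Current sales = 143,250 × R$380.57 = R$54,516,652.50.
Margin of safety = (R$54,516,652.50 − R$32,526,828.69) ÷ R$54,516,652.50 = 40.3%.

40.3%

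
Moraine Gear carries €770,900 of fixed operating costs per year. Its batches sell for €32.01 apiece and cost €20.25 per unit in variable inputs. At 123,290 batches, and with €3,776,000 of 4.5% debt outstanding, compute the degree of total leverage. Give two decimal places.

Total contribution margin = 123,290 × €11.76 = €1,449,890.40.
Subtracting fixed costs: EBIT = €1,449,890.40 − €770,900 = €678,990.40. Interest = €169,920.00, so EBIT − I = €509,070.40.
Degree of total leverage = total CM / (EBIT − interest) = €1,449,890.40 / €509,070.40 = 2.8481.

2.85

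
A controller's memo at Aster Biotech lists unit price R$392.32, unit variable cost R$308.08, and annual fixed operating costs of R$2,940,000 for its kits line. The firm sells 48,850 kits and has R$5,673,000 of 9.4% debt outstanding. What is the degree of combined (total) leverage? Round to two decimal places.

6.41

At 48,850 units, contribution = 48,850 × R$84.24 = R$4,115,124.00.
Operating income = contribution − fixed costs = R$4,115,124.00 − R$2,940,000 = R$1,175,124.00. Interest = R$533,262.00.
DOL = R$4,115,124.00 ÷ R$1,175,124.00 = 3.5019; DFL = R$1,175,124.00 ÷ R$641,862.00 = 1.8308.
Combined leverage = 3.5019 × 1.8308 = 6.4113.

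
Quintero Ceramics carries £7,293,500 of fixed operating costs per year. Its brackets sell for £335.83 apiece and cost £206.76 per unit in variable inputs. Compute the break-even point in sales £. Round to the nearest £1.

£18,977,114

Contribution margin per unit = £335.83 − £206.76 = £129.07, a CM ratio of £129.07 ÷ £335.83 = 0.3843.
Break-even revenue = fixed costs × price ÷ CM = £7,293,500 × £335.83 ÷ £129.07 = £18,977,114.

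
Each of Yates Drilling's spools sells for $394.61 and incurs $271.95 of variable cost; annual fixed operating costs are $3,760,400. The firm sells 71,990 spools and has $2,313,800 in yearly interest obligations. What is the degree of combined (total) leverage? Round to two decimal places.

3.20

Total contribution margin = 71,990 × $122.66 = $8,830,293.40.
Operating income = contribution − fixed costs = $8,830,293.40 − $3,760,400 = $5,069,893.40. Interest = $2,313,800.00, so EBIT − I = $2,756,093.40.
DCL = contribution ÷ (EBIT − I) = $8,830,293.40 ÷ $2,756,093.40 = 3.2039.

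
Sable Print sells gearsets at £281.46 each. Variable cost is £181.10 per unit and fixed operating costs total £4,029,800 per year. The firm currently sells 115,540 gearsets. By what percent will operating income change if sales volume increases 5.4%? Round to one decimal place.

Contribution at this volume is 115,540 × £100.36 = £11,595,594.40.
Operating income = contribution − fixed costs = £11,595,594.40 − £4,029,800 = £7,565,794.40.
Degree of operating leverage = £11,595,594.40 / £7,565,794.40 = 1.5326.
Operating income changes by 1.5326 × +5.4% = +8.3%.

+8.3%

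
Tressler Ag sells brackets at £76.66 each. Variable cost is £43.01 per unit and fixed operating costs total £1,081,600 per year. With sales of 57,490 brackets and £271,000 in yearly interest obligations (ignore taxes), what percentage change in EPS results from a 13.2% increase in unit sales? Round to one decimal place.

Contribution at this volume is 57,490 × £33.65 = £1,934,538.50.
Subtracting fixed costs: EBIT = £1,934,538.50 − £1,081,600 = £852,938.50.
After interest of £271,000.00, pre-tax earnings = £581,938.50.
DCL = total CM / (EBIT − I) = £1,934,538.50 / £581,938.50 = 3.3243.
EPS therefore changes by 3.3243 × (+13.2%) = +43.9%.

+43.9%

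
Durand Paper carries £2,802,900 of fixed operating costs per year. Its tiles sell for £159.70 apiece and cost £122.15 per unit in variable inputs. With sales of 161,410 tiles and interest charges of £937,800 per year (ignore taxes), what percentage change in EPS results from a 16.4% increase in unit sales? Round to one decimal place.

+42.8%

Total contribution margin = 161,410 × £37.55 = £6,060,945.50.
EBIT = £6,060,945.50 − £2,802,900 = £3,258,045.50.
After interest of £937,800.00, pre-tax earnings = £2,320,245.50.
Degree of combined leverage = contribution ÷ (EBIT − I) = £6,060,945.50 ÷ £2,320,245.50 = 2.6122.
EPS therefore changes by 2.6122 × (+16.4%) = +42.8%.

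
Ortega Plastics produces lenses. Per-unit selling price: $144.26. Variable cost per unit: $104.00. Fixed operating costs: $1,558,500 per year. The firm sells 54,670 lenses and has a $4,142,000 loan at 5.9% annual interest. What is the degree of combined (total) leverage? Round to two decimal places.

5.53

At 54,670 units, contribution = 54,670 × $40.26 = $2,201,014.20.
EBIT = $2,201,014.20 − $1,558,500 = $642,514.20. Interest = $244,378.00.
DOL = $2,201,014.20 ÷ $642,514.20 = 3.4256; DFL = $642,514.20 ÷ $398,136.20 = 1.6138.
DCL = DOL × DFL = 3.4256 × 1.6138 = 5.5282.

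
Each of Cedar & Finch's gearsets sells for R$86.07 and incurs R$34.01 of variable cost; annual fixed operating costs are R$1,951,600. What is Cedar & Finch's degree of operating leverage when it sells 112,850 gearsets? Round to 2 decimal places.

Total contribution margin = 112,850 × R$52.06 = R$5,874,971.00.
EBIT = R$5,874,971.00 − R$1,951,600 = R$3,923,371.00.
DOL = contribution ÷ EBIT = R$5,874,971.00 ÷ R$3,923,371.00 = 1.4974.

1.50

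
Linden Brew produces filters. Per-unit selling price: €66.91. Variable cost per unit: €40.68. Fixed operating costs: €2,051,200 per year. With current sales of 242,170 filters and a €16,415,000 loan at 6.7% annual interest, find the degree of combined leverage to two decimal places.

Contribution at this volume is 242,170 × €26.23 = €6,352,119.10.
Subtracting fixed costs: EBIT = €6,352,119.10 − €2,051,200 = €4,300,919.10. Interest = €1,099,805.00, so EBIT − I = €3,201,114.10.
DCL = contribution ÷ (EBIT − I) = €6,352,119.10 ÷ €3,201,114.10 = 1.9843.

1.98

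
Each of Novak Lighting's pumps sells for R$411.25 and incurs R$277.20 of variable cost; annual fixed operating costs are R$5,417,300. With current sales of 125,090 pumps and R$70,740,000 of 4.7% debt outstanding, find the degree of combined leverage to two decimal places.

At 125,090 units, contribution = 125,090 × R$134.05 = R$16,768,314.50.
Operating income = contribution − fixed costs = R$16,768,314.50 − R$5,417,300 = R$11,351,014.50. Interest = R$3,324,780.00, so EBIT − I = R$8,026,234.50.
DCL = contribution ÷ (EBIT − I) = R$16,768,314.50 ÷ R$8,026,234.50 = 2.0892.

2.09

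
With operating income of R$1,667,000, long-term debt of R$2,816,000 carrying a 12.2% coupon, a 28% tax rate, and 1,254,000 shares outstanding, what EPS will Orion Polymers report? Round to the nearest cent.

Interest = R$343,552.00, so EBT = R$1,667,000 − R$343,552.00 = R$1,323,448.00.
After tax at 28%: net income = R$1,323,448.00 × 0.72 = R$952,882.56.
EPS = R$952,882.56 ÷ 1,254,000 = R$0.76.

R$0.76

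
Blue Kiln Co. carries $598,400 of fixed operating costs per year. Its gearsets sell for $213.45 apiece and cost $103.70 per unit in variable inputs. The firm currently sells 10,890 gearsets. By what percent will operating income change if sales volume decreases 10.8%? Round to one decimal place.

At 10,890 units, contribution = 10,890 × $109.75 = $1,195,177.50.
Subtracting fixed costs: EBIT = $1,195,177.50 − $598,400 = $596,777.50.
So DOL = total CM / EBIT = $1,195,177.50 / $596,777.50 = 2.0027.
So EBIT moves 2.0027 × (-10.8%) = -21.6%.

-21.6%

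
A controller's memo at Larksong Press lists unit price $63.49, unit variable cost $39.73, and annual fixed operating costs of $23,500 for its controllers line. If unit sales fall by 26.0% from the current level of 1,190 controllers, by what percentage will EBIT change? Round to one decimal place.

-154.0%

Contribution at this volume is 1,190 × $23.76 = $28,274.40.
EBIT = $28,274.40 − $23,500 = $4,774.40.
DOL = contribution ÷ EBIT = $28,274.40 ÷ $4,774.40 = 5.9221.
%ΔEBIT = DOL × %ΔSales = 5.9221 × -26.0% = -154.0%.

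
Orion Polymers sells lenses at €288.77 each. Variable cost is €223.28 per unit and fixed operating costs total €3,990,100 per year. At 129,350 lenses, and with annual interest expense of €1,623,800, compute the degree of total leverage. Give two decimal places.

2.96

Contribution at this volume is 129,350 × €65.49 = €8,471,131.50.
Operating income = contribution − fixed costs = €8,471,131.50 − €3,990,100 = €4,481,031.50. Interest = €1,623,800.00, so EBIT − I = €2,857,231.50.
Degree of total leverage = total CM / (EBIT − interest) = €8,471,131.50 / €2,857,231.50 = 2.9648.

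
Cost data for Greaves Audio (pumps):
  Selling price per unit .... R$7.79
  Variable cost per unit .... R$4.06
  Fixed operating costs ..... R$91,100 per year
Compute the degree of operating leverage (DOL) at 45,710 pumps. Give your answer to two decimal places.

2.15

At 45,710 units, contribution = 45,710 × R$3.73 = R$170,498.30.
Subtracting fixed costs: EBIT = R$170,498.30 − R$91,100 = R$79,398.30.
Degree of operating leverage = R$170,498.30 / R$79,398.30 = 2.1474.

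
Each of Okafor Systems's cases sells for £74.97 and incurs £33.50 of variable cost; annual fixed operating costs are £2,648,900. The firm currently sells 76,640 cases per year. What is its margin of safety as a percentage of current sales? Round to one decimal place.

Each unit contributes £74.97 − £33.50 = £41.47. Break-even units = £2,648,900 ÷ £41.47 = 63,875.09; break-even revenue = 63,875.09 × £74.97 = £4,788,715.53.
Actual sales revenue = 76,640 × £74.97 = £5,745,700.80.
Margin of safety = (£5,745,700.80 − £4,788,715.53) ÷ £5,745,700.80 = 16.7%.

16.7%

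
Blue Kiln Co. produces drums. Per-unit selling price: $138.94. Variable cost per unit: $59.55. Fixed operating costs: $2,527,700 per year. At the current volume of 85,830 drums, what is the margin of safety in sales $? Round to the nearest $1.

$7,501,506

Contribution margin per unit = $138.94 − $59.55 = $79.39. Break-even units = $2,527,700 ÷ $79.39 = 31,839.02; break-even revenue = 31,839.02 × $138.94 = $4,423,713.79.
Current sales = 85,830 × $138.94 = $11,925,220.20.
Margin of safety = $11,925,220.20 − $4,423,713.79 = $7,501,506.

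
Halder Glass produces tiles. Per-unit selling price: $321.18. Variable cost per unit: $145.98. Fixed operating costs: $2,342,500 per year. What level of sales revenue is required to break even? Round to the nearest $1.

$4,294,316

CM per unit = $321.18 − $145.98 = $175.20; CM ratio = $175.20 / $321.18 = 0.5455.
Break-even revenue = fixed costs × price ÷ CM = $2,342,500 × $321.18 ÷ $175.20 = $4,294,316.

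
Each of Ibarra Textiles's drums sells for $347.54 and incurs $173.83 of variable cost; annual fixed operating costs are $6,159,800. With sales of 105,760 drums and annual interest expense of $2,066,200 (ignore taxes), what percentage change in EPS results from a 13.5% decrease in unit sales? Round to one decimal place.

At 105,760 units, contribution = 105,760 × $173.71 = $18,371,569.60.
Subtracting fixed costs: EBIT = $18,371,569.60 − $6,159,800 = $12,211,769.60.
After interest of $2,066,200.00, pre-tax earnings = $10,145,569.60.
DCL = total CM / (EBIT − I) = $18,371,569.60 / $10,145,569.60 = 1.8108.
%ΔEPS = DCL × %ΔSales = 1.8108 × -13.5% = -24.4%.

-24.4%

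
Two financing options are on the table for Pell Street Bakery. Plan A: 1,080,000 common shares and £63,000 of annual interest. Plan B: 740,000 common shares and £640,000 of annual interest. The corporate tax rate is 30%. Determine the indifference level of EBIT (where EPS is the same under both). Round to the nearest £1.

Set EPS_A = EPS_B: (EBIT − £63,000)(1 − 0.30) ÷ 1,080,000 = (EBIT − £640,000)(1 − 0.30) ÷ 740,000.
Cancelling (1 − t) and cross-multiplying: 740,000·(EBIT − 63,000) = 1,080,000·(EBIT − 640,000).
EBIT × (1,080,000 − 740,000) = 640,000 × 1,080,000 − 63,000 × 740,000 = 644,580,000,000, so EBIT = 644,580,000,000 ÷ 340,000 = 1,895,823.53.

£1,895,824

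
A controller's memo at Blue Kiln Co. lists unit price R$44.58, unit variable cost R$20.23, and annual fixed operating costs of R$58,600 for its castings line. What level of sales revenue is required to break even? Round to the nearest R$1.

CM per unit = R$44.58 − R$20.23 = R$24.35; CM ratio = R$24.35 / R$44.58 = 0.5462.
Break-even revenue = fixed costs × price ÷ CM = R$58,600 × R$44.58 ÷ R$24.35 = R$107,285.

R$107,285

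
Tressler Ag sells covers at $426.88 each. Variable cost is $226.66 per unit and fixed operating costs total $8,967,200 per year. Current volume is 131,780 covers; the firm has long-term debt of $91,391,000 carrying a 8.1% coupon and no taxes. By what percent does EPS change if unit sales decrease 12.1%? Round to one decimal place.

At 131,780 units, contribution = 131,780 × $200.22 = $26,384,991.60.
Operating income = contribution − fixed costs = $26,384,991.60 − $8,967,200 = $17,417,791.60.
After interest of $7,402,671.00, pre-tax earnings = $10,015,120.60.
Degree of combined leverage = contribution ÷ (EBIT − I) = $26,384,991.60 ÷ $10,015,120.60 = 2.6345.
%ΔEPS = DCL × %ΔSales = 2.6345 × -12.1% = -31.9%.

-31.9%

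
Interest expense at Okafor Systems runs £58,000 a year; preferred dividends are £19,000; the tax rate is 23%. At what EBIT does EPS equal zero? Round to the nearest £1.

Grossing the preferred dividend up to pre-tax terms: £19,000 / (1 − 0.23) = £24,675.32.
EPS = 0 when EBIT covers interest plus the pre-tax preferred burden: £58,000 + £24,675.32 = £82,675.32.

£82,675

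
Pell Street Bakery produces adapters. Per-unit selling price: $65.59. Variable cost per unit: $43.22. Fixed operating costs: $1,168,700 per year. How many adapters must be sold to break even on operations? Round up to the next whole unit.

Unit CM = price − variable cost = $65.59 − $43.22 = $22.37.
Units to break even: $1,168,700 ÷ $22.37 = 52,244.08, rounded up to 52,245.

52,245 adapters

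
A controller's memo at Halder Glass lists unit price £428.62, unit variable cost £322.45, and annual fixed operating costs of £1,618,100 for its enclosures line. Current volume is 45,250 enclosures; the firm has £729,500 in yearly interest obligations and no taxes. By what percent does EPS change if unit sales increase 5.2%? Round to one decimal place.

+10.2%

At 45,250 units, contribution = 45,250 × £106.17 = £4,804,192.50.
EBIT = £4,804,192.50 − £1,618,100 = £3,186,092.50.
After interest of £729,500.00, pre-tax earnings = £2,456,592.50.
DCL = total CM / (EBIT − I) = £4,804,192.50 / £2,456,592.50 = 1.9556.
%ΔEPS = DCL × %ΔSales = 1.9556 × +5.2% = +10.2%.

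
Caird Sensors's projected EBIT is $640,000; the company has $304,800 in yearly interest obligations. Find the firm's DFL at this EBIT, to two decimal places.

Interest = $304,800.00.
DFL = EBIT ÷ (EBIT − I) = $640,000 ÷ ($640,000 − $304,800.00) = $640,000 ÷ $335,200.00 = 1.9093.

1.91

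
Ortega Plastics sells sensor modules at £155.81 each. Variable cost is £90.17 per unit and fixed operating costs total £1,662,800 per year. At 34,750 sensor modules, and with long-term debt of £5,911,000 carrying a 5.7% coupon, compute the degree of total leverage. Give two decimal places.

Contribution at this volume is 34,750 × £65.64 = £2,280,990.00.
Subtracting fixed costs: EBIT = £2,280,990.00 − £1,662,800 = £618,190.00. Interest = £336,927.00.
DOL = £2,280,990.00 ÷ £618,190.00 = 3.6898; DFL = £618,190.00 ÷ £281,263.00 = 2.1979.
DCL = DOL × DFL = 3.6898 × 2.1979 = 8.1098.

8.11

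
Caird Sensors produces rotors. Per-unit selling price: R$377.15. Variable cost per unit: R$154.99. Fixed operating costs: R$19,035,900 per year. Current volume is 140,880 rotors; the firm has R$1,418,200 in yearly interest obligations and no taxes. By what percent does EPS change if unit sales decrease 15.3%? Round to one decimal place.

-44.2%

Total contribution margin = 140,880 × R$222.16 = R$31,297,900.80.
Subtracting fixed costs: EBIT = R$31,297,900.80 − R$19,035,900 = R$12,262,000.80.
Interest = R$1,418,200.00, so EBIT − I = R$10,843,800.80.
DCL = total CM / (EBIT − I) = R$31,297,900.80 / R$10,843,800.80 = 2.8862.
EPS therefore changes by 2.8862 × (-15.3%) = -44.2%.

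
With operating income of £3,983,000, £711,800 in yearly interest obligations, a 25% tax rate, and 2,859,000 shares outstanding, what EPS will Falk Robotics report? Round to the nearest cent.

£0.86

Pre-tax income = £3,983,000 − £711,800.00 = £3,271,200.00.
Net income = £3,271,200.00 × (1 − 0.25) = £2,453,400.00.
EPS = £2,453,400.00 ÷ 2,859,000 = £0.86.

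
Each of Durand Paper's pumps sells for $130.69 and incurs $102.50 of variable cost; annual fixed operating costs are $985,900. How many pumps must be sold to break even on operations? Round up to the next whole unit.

Contribution margin per unit = $130.69 − $102.50 = $28.19.
Break-even volume = fixed costs ÷ CM per unit = $985,900 ÷ $28.19 = 34,973.39, so 34,974 pumps.

34,974 pumps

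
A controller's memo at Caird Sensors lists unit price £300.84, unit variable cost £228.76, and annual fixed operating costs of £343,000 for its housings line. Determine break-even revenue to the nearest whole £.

£1,431,578

Contribution margin per unit = £300.84 − £228.76 = £72.08, a CM ratio of £72.08 ÷ £300.84 = 0.2396.
Break-even sales = FC ÷ CM ratio = £343,000 × £300.84 / £72.08 = £1,431,578.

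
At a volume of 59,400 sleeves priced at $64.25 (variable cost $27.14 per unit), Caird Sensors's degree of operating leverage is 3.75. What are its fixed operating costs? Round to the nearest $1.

At 59,400 units, contribution = 59,400 × $37.11 = $2,204,334.00.
Since DOL = CM ÷ EBIT, EBIT = $2,204,334.00 ÷ 3.75 = $587,822.40.
And FC = contribution − EBIT = $2,204,334.00 − $587,822.40 = $1,616,512.

$1,616,512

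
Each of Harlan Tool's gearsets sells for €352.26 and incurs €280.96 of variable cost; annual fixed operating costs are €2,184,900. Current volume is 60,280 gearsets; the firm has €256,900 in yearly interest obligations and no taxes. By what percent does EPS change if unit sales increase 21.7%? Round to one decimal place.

At 60,280 units, contribution = 60,280 × €71.30 = €4,297,964.00.
EBIT = €4,297,964.00 − €2,184,900 = €2,113,064.00.
After interest of €256,900.00, pre-tax earnings = €1,856,164.00.
DCL = total CM / (EBIT − I) = €4,297,964.00 / €1,856,164.00 = 2.3155.
%ΔEPS = DCL × %ΔSales = 2.3155 × +21.7% = +50.2%.

+50.2%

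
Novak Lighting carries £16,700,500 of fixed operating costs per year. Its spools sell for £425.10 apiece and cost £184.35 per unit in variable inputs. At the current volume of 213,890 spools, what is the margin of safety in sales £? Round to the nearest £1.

£61,436,030

Each unit contributes £425.10 − £184.35 = £240.75. Break-even units = £16,700,500 ÷ £240.75 = 69,368.64; break-even revenue = 69,368.64 × £425.10 = £29,488,608.72.
Current sales = 213,890 × £425.10 = £90,924,639.00.
Margin of safety = £90,924,639.00 − £29,488,608.72 = £61,436,030.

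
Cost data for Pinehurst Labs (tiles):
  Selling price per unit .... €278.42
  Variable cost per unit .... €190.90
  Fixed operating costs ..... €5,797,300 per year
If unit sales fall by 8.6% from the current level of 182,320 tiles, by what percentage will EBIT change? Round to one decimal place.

-13.5%

Total contribution margin = 182,320 × €87.52 = €15,956,646.40.
EBIT = €15,956,646.40 − €5,797,300 = €10,159,346.40.
Degree of operating leverage = €15,956,646.40 / €10,159,346.40 = 1.5706.
%ΔEBIT = DOL × %ΔSales = 1.5706 × -8.6% = -13.5%.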